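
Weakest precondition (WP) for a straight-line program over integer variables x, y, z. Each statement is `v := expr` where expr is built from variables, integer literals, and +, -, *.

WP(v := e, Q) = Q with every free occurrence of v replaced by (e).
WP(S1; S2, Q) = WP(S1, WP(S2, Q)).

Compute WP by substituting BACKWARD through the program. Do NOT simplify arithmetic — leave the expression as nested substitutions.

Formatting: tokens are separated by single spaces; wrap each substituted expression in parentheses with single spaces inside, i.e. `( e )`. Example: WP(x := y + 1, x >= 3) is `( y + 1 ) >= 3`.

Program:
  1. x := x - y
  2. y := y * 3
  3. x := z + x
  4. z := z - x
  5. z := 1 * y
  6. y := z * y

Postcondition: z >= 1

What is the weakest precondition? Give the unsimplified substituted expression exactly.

post: z >= 1
stmt 6: y := z * y  -- replace 0 occurrence(s) of y with (z * y)
  => z >= 1
stmt 5: z := 1 * y  -- replace 1 occurrence(s) of z with (1 * y)
  => ( 1 * y ) >= 1
stmt 4: z := z - x  -- replace 0 occurrence(s) of z with (z - x)
  => ( 1 * y ) >= 1
stmt 3: x := z + x  -- replace 0 occurrence(s) of x with (z + x)
  => ( 1 * y ) >= 1
stmt 2: y := y * 3  -- replace 1 occurrence(s) of y with (y * 3)
  => ( 1 * ( y * 3 ) ) >= 1
stmt 1: x := x - y  -- replace 0 occurrence(s) of x with (x - y)
  => ( 1 * ( y * 3 ) ) >= 1

Answer: ( 1 * ( y * 3 ) ) >= 1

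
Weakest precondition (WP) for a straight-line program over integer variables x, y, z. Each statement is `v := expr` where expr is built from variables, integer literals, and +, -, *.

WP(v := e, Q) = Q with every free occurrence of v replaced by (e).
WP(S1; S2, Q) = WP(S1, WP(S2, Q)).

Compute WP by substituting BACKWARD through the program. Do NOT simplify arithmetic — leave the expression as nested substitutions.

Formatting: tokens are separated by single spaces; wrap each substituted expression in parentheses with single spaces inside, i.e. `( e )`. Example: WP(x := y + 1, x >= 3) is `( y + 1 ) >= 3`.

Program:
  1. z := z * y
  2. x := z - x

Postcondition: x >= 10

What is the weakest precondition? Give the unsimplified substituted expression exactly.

post: x >= 10
stmt 2: x := z - x  -- replace 1 occurrence(s) of x with (z - x)
  => ( z - x ) >= 10
stmt 1: z := z * y  -- replace 1 occurrence(s) of z with (z * y)
  => ( ( z * y ) - x ) >= 10

Answer: ( ( z * y ) - x ) >= 10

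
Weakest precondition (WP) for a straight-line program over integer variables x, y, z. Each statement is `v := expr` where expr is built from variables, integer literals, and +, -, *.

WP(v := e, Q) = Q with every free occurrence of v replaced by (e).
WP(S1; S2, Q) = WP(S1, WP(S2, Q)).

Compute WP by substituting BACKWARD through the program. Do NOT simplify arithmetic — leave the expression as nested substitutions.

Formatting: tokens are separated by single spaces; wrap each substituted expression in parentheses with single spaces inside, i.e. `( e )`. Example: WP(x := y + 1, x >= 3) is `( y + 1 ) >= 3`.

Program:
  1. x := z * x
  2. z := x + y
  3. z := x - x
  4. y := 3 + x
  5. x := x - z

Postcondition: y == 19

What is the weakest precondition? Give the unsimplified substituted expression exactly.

Answer: ( 3 + ( z * x ) ) == 19

Derivation:
post: y == 19
stmt 5: x := x - z  -- replace 0 occurrence(s) of x with (x - z)
  => y == 19
stmt 4: y := 3 + x  -- replace 1 occurrence(s) of y with (3 + x)
  => ( 3 + x ) == 19
stmt 3: z := x - x  -- replace 0 occurrence(s) of z with (x - x)
  => ( 3 + x ) == 19
stmt 2: z := x + y  -- replace 0 occurrence(s) of z with (x + y)
  => ( 3 + x ) == 19
stmt 1: x := z * x  -- replace 1 occurrence(s) of x with (z * x)
  => ( 3 + ( z * x ) ) == 19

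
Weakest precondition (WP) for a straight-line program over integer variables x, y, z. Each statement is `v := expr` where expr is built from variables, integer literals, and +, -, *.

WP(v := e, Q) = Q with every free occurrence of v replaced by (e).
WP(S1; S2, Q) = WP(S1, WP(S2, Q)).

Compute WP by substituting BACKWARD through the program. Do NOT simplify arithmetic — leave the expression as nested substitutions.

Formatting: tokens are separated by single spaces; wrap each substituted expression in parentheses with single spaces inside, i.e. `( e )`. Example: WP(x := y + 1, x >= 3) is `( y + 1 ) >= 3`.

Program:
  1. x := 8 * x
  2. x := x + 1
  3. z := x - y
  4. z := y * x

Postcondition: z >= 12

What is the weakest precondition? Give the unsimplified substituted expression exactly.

post: z >= 12
stmt 4: z := y * x  -- replace 1 occurrence(s) of z with (y * x)
  => ( y * x ) >= 12
stmt 3: z := x - y  -- replace 0 occurrence(s) of z with (x - y)
  => ( y * x ) >= 12
stmt 2: x := x + 1  -- replace 1 occurrence(s) of x with (x + 1)
  => ( y * ( x + 1 ) ) >= 12
stmt 1: x := 8 * x  -- replace 1 occurrence(s) of x with (8 * x)
  => ( y * ( ( 8 * x ) + 1 ) ) >= 12

Answer: ( y * ( ( 8 * x ) + 1 ) ) >= 12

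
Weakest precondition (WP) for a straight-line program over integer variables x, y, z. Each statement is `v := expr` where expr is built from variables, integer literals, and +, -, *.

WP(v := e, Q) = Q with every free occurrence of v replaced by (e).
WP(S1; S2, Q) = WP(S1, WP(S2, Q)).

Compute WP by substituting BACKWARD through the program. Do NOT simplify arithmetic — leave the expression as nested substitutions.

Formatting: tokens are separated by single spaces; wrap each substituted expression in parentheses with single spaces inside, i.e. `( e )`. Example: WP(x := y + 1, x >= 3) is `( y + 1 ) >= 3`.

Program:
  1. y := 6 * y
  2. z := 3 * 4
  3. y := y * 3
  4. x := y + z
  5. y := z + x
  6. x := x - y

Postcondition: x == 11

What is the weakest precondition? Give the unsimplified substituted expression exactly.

post: x == 11
stmt 6: x := x - y  -- replace 1 occurrence(s) of x with (x - y)
  => ( x - y ) == 11
stmt 5: y := z + x  -- replace 1 occurrence(s) of y with (z + x)
  => ( x - ( z + x ) ) == 11
stmt 4: x := y + z  -- replace 2 occurrence(s) of x with (y + z)
  => ( ( y + z ) - ( z + ( y + z ) ) ) == 11
stmt 3: y := y * 3  -- replace 2 occurrence(s) of y with (y * 3)
  => ( ( ( y * 3 ) + z ) - ( z + ( ( y * 3 ) + z ) ) ) == 11
stmt 2: z := 3 * 4  -- replace 3 occurrence(s) of z with (3 * 4)
  => ( ( ( y * 3 ) + ( 3 * 4 ) ) - ( ( 3 * 4 ) + ( ( y * 3 ) + ( 3 * 4 ) ) ) ) == 11
stmt 1: y := 6 * y  -- replace 2 occurrence(s) of y with (6 * y)
  => ( ( ( ( 6 * y ) * 3 ) + ( 3 * 4 ) ) - ( ( 3 * 4 ) + ( ( ( 6 * y ) * 3 ) + ( 3 * 4 ) ) ) ) == 11

Answer: ( ( ( ( 6 * y ) * 3 ) + ( 3 * 4 ) ) - ( ( 3 * 4 ) + ( ( ( 6 * y ) * 3 ) + ( 3 * 4 ) ) ) ) == 11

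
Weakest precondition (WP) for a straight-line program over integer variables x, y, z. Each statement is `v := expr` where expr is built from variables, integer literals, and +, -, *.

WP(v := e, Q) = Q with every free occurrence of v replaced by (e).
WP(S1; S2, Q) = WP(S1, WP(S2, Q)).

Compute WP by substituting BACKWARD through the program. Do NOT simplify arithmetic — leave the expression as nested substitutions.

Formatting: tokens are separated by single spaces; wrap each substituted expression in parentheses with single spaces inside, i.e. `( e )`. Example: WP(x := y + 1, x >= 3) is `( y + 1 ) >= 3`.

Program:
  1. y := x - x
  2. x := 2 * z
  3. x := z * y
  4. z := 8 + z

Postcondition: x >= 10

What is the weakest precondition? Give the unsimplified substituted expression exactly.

Answer: ( z * ( x - x ) ) >= 10

Derivation:
post: x >= 10
stmt 4: z := 8 + z  -- replace 0 occurrence(s) of z with (8 + z)
  => x >= 10
stmt 3: x := z * y  -- replace 1 occurrence(s) of x with (z * y)
  => ( z * y ) >= 10
stmt 2: x := 2 * z  -- replace 0 occurrence(s) of x with (2 * z)
  => ( z * y ) >= 10
stmt 1: y := x - x  -- replace 1 occurrence(s) of y with (x - x)
  => ( z * ( x - x ) ) >= 10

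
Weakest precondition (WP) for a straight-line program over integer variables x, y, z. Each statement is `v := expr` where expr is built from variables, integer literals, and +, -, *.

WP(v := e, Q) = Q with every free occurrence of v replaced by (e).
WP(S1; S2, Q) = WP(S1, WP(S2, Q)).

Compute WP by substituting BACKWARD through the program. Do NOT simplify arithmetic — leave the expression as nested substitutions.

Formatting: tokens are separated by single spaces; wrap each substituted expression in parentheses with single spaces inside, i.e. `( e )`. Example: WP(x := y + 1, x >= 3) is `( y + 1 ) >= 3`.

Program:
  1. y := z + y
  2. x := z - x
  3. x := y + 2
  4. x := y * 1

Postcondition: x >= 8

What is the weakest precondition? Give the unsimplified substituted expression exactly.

post: x >= 8
stmt 4: x := y * 1  -- replace 1 occurrence(s) of x with (y * 1)
  => ( y * 1 ) >= 8
stmt 3: x := y + 2  -- replace 0 occurrence(s) of x with (y + 2)
  => ( y * 1 ) >= 8
stmt 2: x := z - x  -- replace 0 occurrence(s) of x with (z - x)
  => ( y * 1 ) >= 8
stmt 1: y := z + y  -- replace 1 occurrence(s) of y with (z + y)
  => ( ( z + y ) * 1 ) >= 8

Answer: ( ( z + y ) * 1 ) >= 8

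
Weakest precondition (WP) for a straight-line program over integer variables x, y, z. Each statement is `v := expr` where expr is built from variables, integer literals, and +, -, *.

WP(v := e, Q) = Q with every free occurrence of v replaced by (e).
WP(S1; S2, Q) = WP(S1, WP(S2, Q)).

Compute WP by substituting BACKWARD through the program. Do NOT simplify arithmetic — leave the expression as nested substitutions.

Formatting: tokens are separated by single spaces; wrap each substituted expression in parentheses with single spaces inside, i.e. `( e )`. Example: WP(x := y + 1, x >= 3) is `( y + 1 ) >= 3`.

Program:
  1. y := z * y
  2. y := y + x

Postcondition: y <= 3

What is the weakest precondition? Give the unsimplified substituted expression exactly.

post: y <= 3
stmt 2: y := y + x  -- replace 1 occurrence(s) of y with (y + x)
  => ( y + x ) <= 3
stmt 1: y := z * y  -- replace 1 occurrence(s) of y with (z * y)
  => ( ( z * y ) + x ) <= 3

Answer: ( ( z * y ) + x ) <= 3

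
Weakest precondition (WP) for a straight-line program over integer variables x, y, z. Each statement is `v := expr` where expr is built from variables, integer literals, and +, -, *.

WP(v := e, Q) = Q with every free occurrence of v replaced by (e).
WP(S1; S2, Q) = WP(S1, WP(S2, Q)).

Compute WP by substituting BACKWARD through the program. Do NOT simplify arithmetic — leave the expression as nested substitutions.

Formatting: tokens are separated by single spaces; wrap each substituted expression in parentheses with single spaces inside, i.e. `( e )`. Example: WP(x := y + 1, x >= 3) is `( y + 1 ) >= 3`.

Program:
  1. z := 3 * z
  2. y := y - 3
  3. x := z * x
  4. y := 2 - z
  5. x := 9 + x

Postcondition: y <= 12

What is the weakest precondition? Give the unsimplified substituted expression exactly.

Answer: ( 2 - ( 3 * z ) ) <= 12

Derivation:
post: y <= 12
stmt 5: x := 9 + x  -- replace 0 occurrence(s) of x with (9 + x)
  => y <= 12
stmt 4: y := 2 - z  -- replace 1 occurrence(s) of y with (2 - z)
  => ( 2 - z ) <= 12
stmt 3: x := z * x  -- replace 0 occurrence(s) of x with (z * x)
  => ( 2 - z ) <= 12
stmt 2: y := y - 3  -- replace 0 occurrence(s) of y with (y - 3)
  => ( 2 - z ) <= 12
stmt 1: z := 3 * z  -- replace 1 occurrence(s) of z with (3 * z)
  => ( 2 - ( 3 * z ) ) <= 12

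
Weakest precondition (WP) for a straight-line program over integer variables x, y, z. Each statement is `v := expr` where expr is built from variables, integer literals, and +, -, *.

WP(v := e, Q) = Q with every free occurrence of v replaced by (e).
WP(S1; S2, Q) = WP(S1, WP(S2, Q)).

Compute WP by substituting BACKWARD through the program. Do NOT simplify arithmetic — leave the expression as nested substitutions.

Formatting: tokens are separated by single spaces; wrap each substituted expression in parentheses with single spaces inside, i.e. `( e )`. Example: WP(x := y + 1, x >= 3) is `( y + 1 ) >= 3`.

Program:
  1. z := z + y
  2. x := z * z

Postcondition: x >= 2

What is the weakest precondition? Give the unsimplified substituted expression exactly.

post: x >= 2
stmt 2: x := z * z  -- replace 1 occurrence(s) of x with (z * z)
  => ( z * z ) >= 2
stmt 1: z := z + y  -- replace 2 occurrence(s) of z with (z + y)
  => ( ( z + y ) * ( z + y ) ) >= 2

Answer: ( ( z + y ) * ( z + y ) ) >= 2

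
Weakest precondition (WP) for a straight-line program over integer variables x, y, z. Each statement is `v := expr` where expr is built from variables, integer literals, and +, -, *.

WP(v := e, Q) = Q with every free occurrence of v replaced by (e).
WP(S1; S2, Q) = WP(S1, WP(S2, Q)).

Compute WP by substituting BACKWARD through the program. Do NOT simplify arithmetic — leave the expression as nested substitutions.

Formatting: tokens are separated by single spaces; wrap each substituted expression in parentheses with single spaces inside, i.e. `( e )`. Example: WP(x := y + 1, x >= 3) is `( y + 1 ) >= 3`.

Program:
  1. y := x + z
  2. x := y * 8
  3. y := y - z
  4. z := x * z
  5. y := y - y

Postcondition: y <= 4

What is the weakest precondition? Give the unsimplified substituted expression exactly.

post: y <= 4
stmt 5: y := y - y  -- replace 1 occurrence(s) of y with (y - y)
  => ( y - y ) <= 4
stmt 4: z := x * z  -- replace 0 occurrence(s) of z with (x * z)
  => ( y - y ) <= 4
stmt 3: y := y - z  -- replace 2 occurrence(s) of y with (y - z)
  => ( ( y - z ) - ( y - z ) ) <= 4
stmt 2: x := y * 8  -- replace 0 occurrence(s) of x with (y * 8)
  => ( ( y - z ) - ( y - z ) ) <= 4
stmt 1: y := x + z  -- replace 2 occurrence(s) of y with (x + z)
  => ( ( ( x + z ) - z ) - ( ( x + z ) - z ) ) <= 4

Answer: ( ( ( x + z ) - z ) - ( ( x + z ) - z ) ) <= 4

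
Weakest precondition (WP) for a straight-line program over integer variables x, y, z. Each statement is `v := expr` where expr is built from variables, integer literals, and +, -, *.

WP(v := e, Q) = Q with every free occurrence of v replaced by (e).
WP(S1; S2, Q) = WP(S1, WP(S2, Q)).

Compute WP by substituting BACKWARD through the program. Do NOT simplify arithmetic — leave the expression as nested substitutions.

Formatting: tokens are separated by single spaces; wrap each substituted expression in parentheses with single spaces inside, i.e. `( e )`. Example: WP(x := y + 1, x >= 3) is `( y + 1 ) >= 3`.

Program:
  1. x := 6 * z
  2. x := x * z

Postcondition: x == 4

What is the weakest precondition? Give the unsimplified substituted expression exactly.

post: x == 4
stmt 2: x := x * z  -- replace 1 occurrence(s) of x with (x * z)
  => ( x * z ) == 4
stmt 1: x := 6 * z  -- replace 1 occurrence(s) of x with (6 * z)
  => ( ( 6 * z ) * z ) == 4

Answer: ( ( 6 * z ) * z ) == 4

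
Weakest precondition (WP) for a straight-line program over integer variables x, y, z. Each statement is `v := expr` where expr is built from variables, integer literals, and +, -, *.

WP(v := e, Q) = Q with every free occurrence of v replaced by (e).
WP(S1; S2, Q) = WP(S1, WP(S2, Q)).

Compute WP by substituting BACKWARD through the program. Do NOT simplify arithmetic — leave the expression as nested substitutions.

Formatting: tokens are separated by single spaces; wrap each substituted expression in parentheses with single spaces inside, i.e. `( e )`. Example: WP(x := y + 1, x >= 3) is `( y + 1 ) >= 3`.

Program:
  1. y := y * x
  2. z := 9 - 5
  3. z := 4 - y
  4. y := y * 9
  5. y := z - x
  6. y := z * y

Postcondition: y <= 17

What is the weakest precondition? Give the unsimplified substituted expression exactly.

Answer: ( ( 4 - ( y * x ) ) * ( ( 4 - ( y * x ) ) - x ) ) <= 17

Derivation:
post: y <= 17
stmt 6: y := z * y  -- replace 1 occurrence(s) of y with (z * y)
  => ( z * y ) <= 17
stmt 5: y := z - x  -- replace 1 occurrence(s) of y with (z - x)
  => ( z * ( z - x ) ) <= 17
stmt 4: y := y * 9  -- replace 0 occurrence(s) of y with (y * 9)
  => ( z * ( z - x ) ) <= 17
stmt 3: z := 4 - y  -- replace 2 occurrence(s) of z with (4 - y)
  => ( ( 4 - y ) * ( ( 4 - y ) - x ) ) <= 17
stmt 2: z := 9 - 5  -- replace 0 occurrence(s) of z with (9 - 5)
  => ( ( 4 - y ) * ( ( 4 - y ) - x ) ) <= 17
stmt 1: y := y * x  -- replace 2 occurrence(s) of y with (y * x)
  => ( ( 4 - ( y * x ) ) * ( ( 4 - ( y * x ) ) - x ) ) <= 17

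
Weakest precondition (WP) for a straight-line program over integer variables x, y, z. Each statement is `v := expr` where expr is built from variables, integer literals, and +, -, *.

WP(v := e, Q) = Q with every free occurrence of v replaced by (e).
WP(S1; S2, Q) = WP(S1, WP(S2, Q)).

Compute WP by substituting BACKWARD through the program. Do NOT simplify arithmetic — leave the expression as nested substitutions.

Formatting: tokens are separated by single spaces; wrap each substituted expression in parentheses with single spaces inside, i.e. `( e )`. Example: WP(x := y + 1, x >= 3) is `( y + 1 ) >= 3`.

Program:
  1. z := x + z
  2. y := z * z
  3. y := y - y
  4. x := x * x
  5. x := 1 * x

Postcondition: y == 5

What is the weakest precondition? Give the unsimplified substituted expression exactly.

Answer: ( ( ( x + z ) * ( x + z ) ) - ( ( x + z ) * ( x + z ) ) ) == 5

Derivation:
post: y == 5
stmt 5: x := 1 * x  -- replace 0 occurrence(s) of x with (1 * x)
  => y == 5
stmt 4: x := x * x  -- replace 0 occurrence(s) of x with (x * x)
  => y == 5
stmt 3: y := y - y  -- replace 1 occurrence(s) of y with (y - y)
  => ( y - y ) == 5
stmt 2: y := z * z  -- replace 2 occurrence(s) of y with (z * z)
  => ( ( z * z ) - ( z * z ) ) == 5
stmt 1: z := x + z  -- replace 4 occurrence(s) of z with (x + z)
  => ( ( ( x + z ) * ( x + z ) ) - ( ( x + z ) * ( x + z ) ) ) == 5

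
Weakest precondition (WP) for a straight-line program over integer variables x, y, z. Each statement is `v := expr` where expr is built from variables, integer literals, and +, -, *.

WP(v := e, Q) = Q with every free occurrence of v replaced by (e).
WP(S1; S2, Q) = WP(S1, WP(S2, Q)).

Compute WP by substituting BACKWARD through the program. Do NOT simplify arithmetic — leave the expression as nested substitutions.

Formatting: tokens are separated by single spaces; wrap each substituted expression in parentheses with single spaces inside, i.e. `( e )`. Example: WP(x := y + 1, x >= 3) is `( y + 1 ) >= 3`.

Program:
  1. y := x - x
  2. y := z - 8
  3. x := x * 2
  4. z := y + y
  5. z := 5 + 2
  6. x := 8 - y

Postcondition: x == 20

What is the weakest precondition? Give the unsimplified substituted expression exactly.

Answer: ( 8 - ( z - 8 ) ) == 20

Derivation:
post: x == 20
stmt 6: x := 8 - y  -- replace 1 occurrence(s) of x with (8 - y)
  => ( 8 - y ) == 20
stmt 5: z := 5 + 2  -- replace 0 occurrence(s) of z with (5 + 2)
  => ( 8 - y ) == 20
stmt 4: z := y + y  -- replace 0 occurrence(s) of z with (y + y)
  => ( 8 - y ) == 20
stmt 3: x := x * 2  -- replace 0 occurrence(s) of x with (x * 2)
  => ( 8 - y ) == 20
stmt 2: y := z - 8  -- replace 1 occurrence(s) of y with (z - 8)
  => ( 8 - ( z - 8 ) ) == 20
stmt 1: y := x - x  -- replace 0 occurrence(s) of y with (x - x)
  => ( 8 - ( z - 8 ) ) == 20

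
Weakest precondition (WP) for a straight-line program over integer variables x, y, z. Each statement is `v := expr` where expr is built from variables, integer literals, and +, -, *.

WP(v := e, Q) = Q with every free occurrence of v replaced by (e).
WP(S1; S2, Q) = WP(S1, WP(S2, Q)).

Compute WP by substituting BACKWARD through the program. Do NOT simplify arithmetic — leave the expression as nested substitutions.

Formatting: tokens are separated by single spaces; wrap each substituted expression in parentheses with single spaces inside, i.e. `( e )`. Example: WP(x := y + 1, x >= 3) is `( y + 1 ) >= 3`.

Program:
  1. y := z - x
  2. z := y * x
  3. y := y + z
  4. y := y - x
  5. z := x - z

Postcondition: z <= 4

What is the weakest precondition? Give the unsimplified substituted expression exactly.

post: z <= 4
stmt 5: z := x - z  -- replace 1 occurrence(s) of z with (x - z)
  => ( x - z ) <= 4
stmt 4: y := y - x  -- replace 0 occurrence(s) of y with (y - x)
  => ( x - z ) <= 4
stmt 3: y := y + z  -- replace 0 occurrence(s) of y with (y + z)
  => ( x - z ) <= 4
stmt 2: z := y * x  -- replace 1 occurrence(s) of z with (y * x)
  => ( x - ( y * x ) ) <= 4
stmt 1: y := z - x  -- replace 1 occurrence(s) of y with (z - x)
  => ( x - ( ( z - x ) * x ) ) <= 4

Answer: ( x - ( ( z - x ) * x ) ) <= 4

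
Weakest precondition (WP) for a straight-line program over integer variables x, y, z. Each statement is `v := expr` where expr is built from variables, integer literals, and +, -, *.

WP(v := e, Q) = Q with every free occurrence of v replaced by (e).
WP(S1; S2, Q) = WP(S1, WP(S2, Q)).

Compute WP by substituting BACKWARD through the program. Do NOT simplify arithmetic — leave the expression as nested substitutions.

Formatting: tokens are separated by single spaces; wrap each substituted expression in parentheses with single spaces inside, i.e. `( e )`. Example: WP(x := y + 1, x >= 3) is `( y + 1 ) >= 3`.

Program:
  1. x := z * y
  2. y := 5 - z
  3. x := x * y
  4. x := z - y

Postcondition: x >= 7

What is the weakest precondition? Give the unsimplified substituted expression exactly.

Answer: ( z - ( 5 - z ) ) >= 7

Derivation:
post: x >= 7
stmt 4: x := z - y  -- replace 1 occurrence(s) of x with (z - y)
  => ( z - y ) >= 7
stmt 3: x := x * y  -- replace 0 occurrence(s) of x with (x * y)
  => ( z - y ) >= 7
stmt 2: y := 5 - z  -- replace 1 occurrence(s) of y with (5 - z)
  => ( z - ( 5 - z ) ) >= 7
stmt 1: x := z * y  -- replace 0 occurrence(s) of x with (z * y)
  => ( z - ( 5 - z ) ) >= 7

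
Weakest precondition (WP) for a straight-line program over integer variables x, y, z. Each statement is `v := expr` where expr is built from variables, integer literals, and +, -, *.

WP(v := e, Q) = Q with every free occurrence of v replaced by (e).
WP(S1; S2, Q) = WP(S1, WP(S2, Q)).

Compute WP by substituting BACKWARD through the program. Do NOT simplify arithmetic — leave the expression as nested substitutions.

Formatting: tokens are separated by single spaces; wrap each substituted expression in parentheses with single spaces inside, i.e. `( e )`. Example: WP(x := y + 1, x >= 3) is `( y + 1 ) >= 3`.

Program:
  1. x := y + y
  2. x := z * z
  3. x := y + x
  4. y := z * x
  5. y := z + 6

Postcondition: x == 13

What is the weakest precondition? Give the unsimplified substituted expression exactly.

Answer: ( y + ( z * z ) ) == 13

Derivation:
post: x == 13
stmt 5: y := z + 6  -- replace 0 occurrence(s) of y with (z + 6)
  => x == 13
stmt 4: y := z * x  -- replace 0 occurrence(s) of y with (z * x)
  => x == 13
stmt 3: x := y + x  -- replace 1 occurrence(s) of x with (y + x)
  => ( y + x ) == 13
stmt 2: x := z * z  -- replace 1 occurrence(s) of x with (z * z)
  => ( y + ( z * z ) ) == 13
stmt 1: x := y + y  -- replace 0 occurrence(s) of x with (y + y)
  => ( y + ( z * z ) ) == 13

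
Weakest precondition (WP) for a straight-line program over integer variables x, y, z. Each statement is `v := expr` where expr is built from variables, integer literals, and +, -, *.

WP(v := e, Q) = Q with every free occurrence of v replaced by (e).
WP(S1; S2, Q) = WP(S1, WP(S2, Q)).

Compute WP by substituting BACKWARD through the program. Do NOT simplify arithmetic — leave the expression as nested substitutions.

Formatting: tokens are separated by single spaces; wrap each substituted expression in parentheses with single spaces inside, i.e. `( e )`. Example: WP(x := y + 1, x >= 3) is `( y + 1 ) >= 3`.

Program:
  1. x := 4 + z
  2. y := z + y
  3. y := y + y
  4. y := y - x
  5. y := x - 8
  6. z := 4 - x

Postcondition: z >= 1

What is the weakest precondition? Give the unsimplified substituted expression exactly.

Answer: ( 4 - ( 4 + z ) ) >= 1

Derivation:
post: z >= 1
stmt 6: z := 4 - x  -- replace 1 occurrence(s) of z with (4 - x)
  => ( 4 - x ) >= 1
stmt 5: y := x - 8  -- replace 0 occurrence(s) of y with (x - 8)
  => ( 4 - x ) >= 1
stmt 4: y := y - x  -- replace 0 occurrence(s) of y with (y - x)
  => ( 4 - x ) >= 1
stmt 3: y := y + y  -- replace 0 occurrence(s) of y with (y + y)
  => ( 4 - x ) >= 1
stmt 2: y := z + y  -- replace 0 occurrence(s) of y with (z + y)
  => ( 4 - x ) >= 1
stmt 1: x := 4 + z  -- replace 1 occurrence(s) of x with (4 + z)
  => ( 4 - ( 4 + z ) ) >= 1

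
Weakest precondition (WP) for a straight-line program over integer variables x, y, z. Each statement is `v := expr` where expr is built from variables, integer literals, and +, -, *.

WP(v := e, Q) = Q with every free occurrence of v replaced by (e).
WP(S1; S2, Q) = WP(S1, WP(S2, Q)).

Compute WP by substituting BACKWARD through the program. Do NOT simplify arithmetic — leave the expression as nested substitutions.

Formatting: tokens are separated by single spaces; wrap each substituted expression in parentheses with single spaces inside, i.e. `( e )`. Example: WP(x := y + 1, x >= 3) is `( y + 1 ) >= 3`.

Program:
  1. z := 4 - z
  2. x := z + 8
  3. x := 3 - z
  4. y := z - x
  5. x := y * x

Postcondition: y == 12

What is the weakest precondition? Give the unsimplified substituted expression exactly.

Answer: ( ( 4 - z ) - ( 3 - ( 4 - z ) ) ) == 12

Derivation:
post: y == 12
stmt 5: x := y * x  -- replace 0 occurrence(s) of x with (y * x)
  => y == 12
stmt 4: y := z - x  -- replace 1 occurrence(s) of y with (z - x)
  => ( z - x ) == 12
stmt 3: x := 3 - z  -- replace 1 occurrence(s) of x with (3 - z)
  => ( z - ( 3 - z ) ) == 12
stmt 2: x := z + 8  -- replace 0 occurrence(s) of x with (z + 8)
  => ( z - ( 3 - z ) ) == 12
stmt 1: z := 4 - z  -- replace 2 occurrence(s) of z with (4 - z)
  => ( ( 4 - z ) - ( 3 - ( 4 - z ) ) ) == 12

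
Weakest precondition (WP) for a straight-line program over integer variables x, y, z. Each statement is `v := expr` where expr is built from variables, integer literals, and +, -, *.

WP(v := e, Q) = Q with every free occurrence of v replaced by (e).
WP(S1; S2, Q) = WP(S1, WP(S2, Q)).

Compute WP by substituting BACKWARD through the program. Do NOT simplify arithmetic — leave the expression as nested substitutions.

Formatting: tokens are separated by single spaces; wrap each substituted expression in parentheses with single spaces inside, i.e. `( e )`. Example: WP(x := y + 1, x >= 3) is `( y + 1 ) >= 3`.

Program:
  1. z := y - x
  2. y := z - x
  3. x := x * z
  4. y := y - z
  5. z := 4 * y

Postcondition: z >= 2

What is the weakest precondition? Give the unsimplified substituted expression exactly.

post: z >= 2
stmt 5: z := 4 * y  -- replace 1 occurrence(s) of z with (4 * y)
  => ( 4 * y ) >= 2
stmt 4: y := y - z  -- replace 1 occurrence(s) of y with (y - z)
  => ( 4 * ( y - z ) ) >= 2
stmt 3: x := x * z  -- replace 0 occurrence(s) of x with (x * z)
  => ( 4 * ( y - z ) ) >= 2
stmt 2: y := z - x  -- replace 1 occurrence(s) of y with (z - x)
  => ( 4 * ( ( z - x ) - z ) ) >= 2
stmt 1: z := y - x  -- replace 2 occurrence(s) of z with (y - x)
  => ( 4 * ( ( ( y - x ) - x ) - ( y - x ) ) ) >= 2

Answer: ( 4 * ( ( ( y - x ) - x ) - ( y - x ) ) ) >= 2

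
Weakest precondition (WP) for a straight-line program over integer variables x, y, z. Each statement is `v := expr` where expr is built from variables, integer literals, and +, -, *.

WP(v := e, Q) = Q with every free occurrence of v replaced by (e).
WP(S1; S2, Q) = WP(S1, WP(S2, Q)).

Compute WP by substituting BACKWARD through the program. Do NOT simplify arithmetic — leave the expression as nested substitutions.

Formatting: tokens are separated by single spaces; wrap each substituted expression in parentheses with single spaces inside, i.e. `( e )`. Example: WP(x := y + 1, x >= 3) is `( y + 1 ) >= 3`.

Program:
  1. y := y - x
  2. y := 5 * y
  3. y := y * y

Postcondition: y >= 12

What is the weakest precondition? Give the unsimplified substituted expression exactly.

Answer: ( ( 5 * ( y - x ) ) * ( 5 * ( y - x ) ) ) >= 12

Derivation:
post: y >= 12
stmt 3: y := y * y  -- replace 1 occurrence(s) of y with (y * y)
  => ( y * y ) >= 12
stmt 2: y := 5 * y  -- replace 2 occurrence(s) of y with (5 * y)
  => ( ( 5 * y ) * ( 5 * y ) ) >= 12
stmt 1: y := y - x  -- replace 2 occurrence(s) of y with (y - x)
  => ( ( 5 * ( y - x ) ) * ( 5 * ( y - x ) ) ) >= 12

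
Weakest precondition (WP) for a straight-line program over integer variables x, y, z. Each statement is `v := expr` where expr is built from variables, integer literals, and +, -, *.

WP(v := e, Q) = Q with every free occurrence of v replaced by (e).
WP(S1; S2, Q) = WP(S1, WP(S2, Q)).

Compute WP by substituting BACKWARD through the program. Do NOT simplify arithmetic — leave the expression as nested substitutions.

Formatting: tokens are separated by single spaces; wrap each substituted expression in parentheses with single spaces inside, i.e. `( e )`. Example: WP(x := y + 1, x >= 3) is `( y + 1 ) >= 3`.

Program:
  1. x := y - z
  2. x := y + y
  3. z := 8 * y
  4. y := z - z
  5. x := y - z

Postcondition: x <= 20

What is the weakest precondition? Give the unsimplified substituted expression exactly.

Answer: ( ( ( 8 * y ) - ( 8 * y ) ) - ( 8 * y ) ) <= 20

Derivation:
post: x <= 20
stmt 5: x := y - z  -- replace 1 occurrence(s) of x with (y - z)
  => ( y - z ) <= 20
stmt 4: y := z - z  -- replace 1 occurrence(s) of y with (z - z)
  => ( ( z - z ) - z ) <= 20
stmt 3: z := 8 * y  -- replace 3 occurrence(s) of z with (8 * y)
  => ( ( ( 8 * y ) - ( 8 * y ) ) - ( 8 * y ) ) <= 20
stmt 2: x := y + y  -- replace 0 occurrence(s) of x with (y + y)
  => ( ( ( 8 * y ) - ( 8 * y ) ) - ( 8 * y ) ) <= 20
stmt 1: x := y - z  -- replace 0 occurrence(s) of x with (y - z)
  => ( ( ( 8 * y ) - ( 8 * y ) ) - ( 8 * y ) ) <= 20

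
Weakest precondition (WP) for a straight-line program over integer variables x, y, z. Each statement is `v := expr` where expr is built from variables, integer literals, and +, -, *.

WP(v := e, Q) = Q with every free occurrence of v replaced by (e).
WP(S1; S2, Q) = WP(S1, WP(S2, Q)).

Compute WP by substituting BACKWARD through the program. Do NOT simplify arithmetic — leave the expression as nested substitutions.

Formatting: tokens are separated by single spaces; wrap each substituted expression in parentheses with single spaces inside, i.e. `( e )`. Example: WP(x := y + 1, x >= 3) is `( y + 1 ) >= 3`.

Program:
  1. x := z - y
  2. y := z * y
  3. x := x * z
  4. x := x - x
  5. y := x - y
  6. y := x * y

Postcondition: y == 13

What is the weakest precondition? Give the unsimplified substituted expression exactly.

post: y == 13
stmt 6: y := x * y  -- replace 1 occurrence(s) of y with (x * y)
  => ( x * y ) == 13
stmt 5: y := x - y  -- replace 1 occurrence(s) of y with (x - y)
  => ( x * ( x - y ) ) == 13
stmt 4: x := x - x  -- replace 2 occurrence(s) of x with (x - x)
  => ( ( x - x ) * ( ( x - x ) - y ) ) == 13
stmt 3: x := x * z  -- replace 4 occurrence(s) of x with (x * z)
  => ( ( ( x * z ) - ( x * z ) ) * ( ( ( x * z ) - ( x * z ) ) - y ) ) == 13
stmt 2: y := z * y  -- replace 1 occurrence(s) of y with (z * y)
  => ( ( ( x * z ) - ( x * z ) ) * ( ( ( x * z ) - ( x * z ) ) - ( z * y ) ) ) == 13
stmt 1: x := z - y  -- replace 4 occurrence(s) of x with (z - y)
  => ( ( ( ( z - y ) * z ) - ( ( z - y ) * z ) ) * ( ( ( ( z - y ) * z ) - ( ( z - y ) * z ) ) - ( z * y ) ) ) == 13

Answer: ( ( ( ( z - y ) * z ) - ( ( z - y ) * z ) ) * ( ( ( ( z - y ) * z ) - ( ( z - y ) * z ) ) - ( z * y ) ) ) == 13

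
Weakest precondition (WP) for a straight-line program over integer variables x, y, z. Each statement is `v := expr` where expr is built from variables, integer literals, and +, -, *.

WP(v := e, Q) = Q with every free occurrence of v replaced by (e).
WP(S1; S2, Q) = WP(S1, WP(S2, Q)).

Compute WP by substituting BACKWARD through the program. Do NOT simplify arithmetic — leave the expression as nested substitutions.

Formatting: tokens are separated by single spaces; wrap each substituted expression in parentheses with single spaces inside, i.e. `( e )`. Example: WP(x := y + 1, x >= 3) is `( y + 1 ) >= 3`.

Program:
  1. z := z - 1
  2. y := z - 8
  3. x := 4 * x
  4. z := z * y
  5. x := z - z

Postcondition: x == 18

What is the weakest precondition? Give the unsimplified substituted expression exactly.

Answer: ( ( ( z - 1 ) * ( ( z - 1 ) - 8 ) ) - ( ( z - 1 ) * ( ( z - 1 ) - 8 ) ) ) == 18

Derivation:
post: x == 18
stmt 5: x := z - z  -- replace 1 occurrence(s) of x with (z - z)
  => ( z - z ) == 18
stmt 4: z := z * y  -- replace 2 occurrence(s) of z with (z * y)
  => ( ( z * y ) - ( z * y ) ) == 18
stmt 3: x := 4 * x  -- replace 0 occurrence(s) of x with (4 * x)
  => ( ( z * y ) - ( z * y ) ) == 18
stmt 2: y := z - 8  -- replace 2 occurrence(s) of y with (z - 8)
  => ( ( z * ( z - 8 ) ) - ( z * ( z - 8 ) ) ) == 18
stmt 1: z := z - 1  -- replace 4 occurrence(s) of z with (z - 1)
  => ( ( ( z - 1 ) * ( ( z - 1 ) - 8 ) ) - ( ( z - 1 ) * ( ( z - 1 ) - 8 ) ) ) == 18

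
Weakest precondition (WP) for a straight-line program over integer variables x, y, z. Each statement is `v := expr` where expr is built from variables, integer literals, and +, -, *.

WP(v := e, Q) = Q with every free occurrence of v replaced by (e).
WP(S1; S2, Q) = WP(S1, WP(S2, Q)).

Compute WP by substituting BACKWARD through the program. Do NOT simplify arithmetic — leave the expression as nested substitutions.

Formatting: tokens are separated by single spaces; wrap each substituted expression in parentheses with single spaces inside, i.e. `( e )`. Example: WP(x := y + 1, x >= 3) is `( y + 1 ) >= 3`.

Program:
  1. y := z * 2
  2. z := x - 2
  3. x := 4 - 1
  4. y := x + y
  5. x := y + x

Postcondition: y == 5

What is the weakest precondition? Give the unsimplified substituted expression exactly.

Answer: ( ( 4 - 1 ) + ( z * 2 ) ) == 5

Derivation:
post: y == 5
stmt 5: x := y + x  -- replace 0 occurrence(s) of x with (y + x)
  => y == 5
stmt 4: y := x + y  -- replace 1 occurrence(s) of y with (x + y)
  => ( x + y ) == 5
stmt 3: x := 4 - 1  -- replace 1 occurrence(s) of x with (4 - 1)
  => ( ( 4 - 1 ) + y ) == 5
stmt 2: z := x - 2  -- replace 0 occurrence(s) of z with (x - 2)
  => ( ( 4 - 1 ) + y ) == 5
stmt 1: y := z * 2  -- replace 1 occurrence(s) of y with (z * 2)
  => ( ( 4 - 1 ) + ( z * 2 ) ) == 5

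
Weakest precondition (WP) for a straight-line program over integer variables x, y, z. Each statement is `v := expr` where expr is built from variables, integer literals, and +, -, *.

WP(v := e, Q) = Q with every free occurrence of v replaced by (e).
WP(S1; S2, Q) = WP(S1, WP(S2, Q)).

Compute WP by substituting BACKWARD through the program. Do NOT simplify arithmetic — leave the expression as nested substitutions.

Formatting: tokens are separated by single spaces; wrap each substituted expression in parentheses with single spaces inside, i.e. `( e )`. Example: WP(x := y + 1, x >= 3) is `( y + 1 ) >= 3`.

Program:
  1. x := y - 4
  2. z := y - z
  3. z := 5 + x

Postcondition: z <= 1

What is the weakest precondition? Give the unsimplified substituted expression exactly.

post: z <= 1
stmt 3: z := 5 + x  -- replace 1 occurrence(s) of z with (5 + x)
  => ( 5 + x ) <= 1
stmt 2: z := y - z  -- replace 0 occurrence(s) of z with (y - z)
  => ( 5 + x ) <= 1
stmt 1: x := y - 4  -- replace 1 occurrence(s) of x with (y - 4)
  => ( 5 + ( y - 4 ) ) <= 1

Answer: ( 5 + ( y - 4 ) ) <= 1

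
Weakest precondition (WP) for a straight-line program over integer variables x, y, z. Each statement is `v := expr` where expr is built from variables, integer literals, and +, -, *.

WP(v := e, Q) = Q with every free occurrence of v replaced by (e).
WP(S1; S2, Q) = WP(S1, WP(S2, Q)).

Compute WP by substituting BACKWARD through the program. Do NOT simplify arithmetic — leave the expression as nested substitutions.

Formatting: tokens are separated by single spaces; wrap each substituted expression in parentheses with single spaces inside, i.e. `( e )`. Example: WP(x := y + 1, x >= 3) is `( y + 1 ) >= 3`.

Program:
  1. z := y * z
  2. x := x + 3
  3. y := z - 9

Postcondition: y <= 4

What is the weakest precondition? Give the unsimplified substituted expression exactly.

post: y <= 4
stmt 3: y := z - 9  -- replace 1 occurrence(s) of y with (z - 9)
  => ( z - 9 ) <= 4
stmt 2: x := x + 3  -- replace 0 occurrence(s) of x with (x + 3)
  => ( z - 9 ) <= 4
stmt 1: z := y * z  -- replace 1 occurrence(s) of z with (y * z)
  => ( ( y * z ) - 9 ) <= 4

Answer: ( ( y * z ) - 9 ) <= 4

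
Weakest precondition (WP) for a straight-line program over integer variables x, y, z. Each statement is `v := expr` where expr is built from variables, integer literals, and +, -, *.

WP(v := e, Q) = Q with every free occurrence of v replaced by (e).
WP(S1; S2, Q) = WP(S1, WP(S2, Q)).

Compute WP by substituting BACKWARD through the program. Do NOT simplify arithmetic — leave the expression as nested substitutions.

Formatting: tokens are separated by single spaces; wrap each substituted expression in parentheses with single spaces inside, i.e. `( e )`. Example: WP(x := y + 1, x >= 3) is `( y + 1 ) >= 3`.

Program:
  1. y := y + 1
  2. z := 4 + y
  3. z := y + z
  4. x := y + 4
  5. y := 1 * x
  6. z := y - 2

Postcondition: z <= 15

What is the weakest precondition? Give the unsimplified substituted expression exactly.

post: z <= 15
stmt 6: z := y - 2  -- replace 1 occurrence(s) of z with (y - 2)
  => ( y - 2 ) <= 15
stmt 5: y := 1 * x  -- replace 1 occurrence(s) of y with (1 * x)
  => ( ( 1 * x ) - 2 ) <= 15
stmt 4: x := y + 4  -- replace 1 occurrence(s) of x with (y + 4)
  => ( ( 1 * ( y + 4 ) ) - 2 ) <= 15
stmt 3: z := y + z  -- replace 0 occurrence(s) of z with (y + z)
  => ( ( 1 * ( y + 4 ) ) - 2 ) <= 15
stmt 2: z := 4 + y  -- replace 0 occurrence(s) of z with (4 + y)
  => ( ( 1 * ( y + 4 ) ) - 2 ) <= 15
stmt 1: y := y + 1  -- replace 1 occurrence(s) of y with (y + 1)
  => ( ( 1 * ( ( y + 1 ) + 4 ) ) - 2 ) <= 15

Answer: ( ( 1 * ( ( y + 1 ) + 4 ) ) - 2 ) <= 15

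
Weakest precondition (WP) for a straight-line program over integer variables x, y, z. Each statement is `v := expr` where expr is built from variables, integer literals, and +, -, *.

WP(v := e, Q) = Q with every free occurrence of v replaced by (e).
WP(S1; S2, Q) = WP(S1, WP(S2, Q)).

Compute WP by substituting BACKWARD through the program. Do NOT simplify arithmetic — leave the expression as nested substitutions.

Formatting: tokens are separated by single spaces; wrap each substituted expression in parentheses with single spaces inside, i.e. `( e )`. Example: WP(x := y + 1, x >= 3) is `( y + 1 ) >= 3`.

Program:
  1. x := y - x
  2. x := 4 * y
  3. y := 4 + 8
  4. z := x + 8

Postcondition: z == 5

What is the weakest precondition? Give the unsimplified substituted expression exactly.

Answer: ( ( 4 * y ) + 8 ) == 5

Derivation:
post: z == 5
stmt 4: z := x + 8  -- replace 1 occurrence(s) of z with (x + 8)
  => ( x + 8 ) == 5
stmt 3: y := 4 + 8  -- replace 0 occurrence(s) of y with (4 + 8)
  => ( x + 8 ) == 5
stmt 2: x := 4 * y  -- replace 1 occurrence(s) of x with (4 * y)
  => ( ( 4 * y ) + 8 ) == 5
stmt 1: x := y - x  -- replace 0 occurrence(s) of x with (y - x)
  => ( ( 4 * y ) + 8 ) == 5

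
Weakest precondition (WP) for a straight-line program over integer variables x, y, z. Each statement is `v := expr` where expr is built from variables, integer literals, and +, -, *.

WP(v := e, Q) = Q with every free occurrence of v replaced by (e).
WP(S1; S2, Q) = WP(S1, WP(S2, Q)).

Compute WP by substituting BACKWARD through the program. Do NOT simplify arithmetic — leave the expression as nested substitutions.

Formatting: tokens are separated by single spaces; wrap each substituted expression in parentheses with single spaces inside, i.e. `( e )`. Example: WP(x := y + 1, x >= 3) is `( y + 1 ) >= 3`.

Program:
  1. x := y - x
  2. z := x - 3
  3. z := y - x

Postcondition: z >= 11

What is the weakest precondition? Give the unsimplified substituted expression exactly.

post: z >= 11
stmt 3: z := y - x  -- replace 1 occurrence(s) of z with (y - x)
  => ( y - x ) >= 11
stmt 2: z := x - 3  -- replace 0 occurrence(s) of z with (x - 3)
  => ( y - x ) >= 11
stmt 1: x := y - x  -- replace 1 occurrence(s) of x with (y - x)
  => ( y - ( y - x ) ) >= 11

Answer: ( y - ( y - x ) ) >= 11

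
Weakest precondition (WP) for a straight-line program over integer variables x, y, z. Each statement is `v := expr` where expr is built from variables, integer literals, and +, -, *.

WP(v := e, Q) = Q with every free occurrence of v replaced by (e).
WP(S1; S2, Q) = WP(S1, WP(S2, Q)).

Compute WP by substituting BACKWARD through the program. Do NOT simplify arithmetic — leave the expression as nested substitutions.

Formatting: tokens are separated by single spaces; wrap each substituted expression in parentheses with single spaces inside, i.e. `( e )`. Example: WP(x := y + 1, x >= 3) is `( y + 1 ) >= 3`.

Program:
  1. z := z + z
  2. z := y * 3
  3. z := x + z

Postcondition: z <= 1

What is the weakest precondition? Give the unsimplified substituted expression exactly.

Answer: ( x + ( y * 3 ) ) <= 1

Derivation:
post: z <= 1
stmt 3: z := x + z  -- replace 1 occurrence(s) of z with (x + z)
  => ( x + z ) <= 1
stmt 2: z := y * 3  -- replace 1 occurrence(s) of z with (y * 3)
  => ( x + ( y * 3 ) ) <= 1
stmt 1: z := z + z  -- replace 0 occurrence(s) of z with (z + z)
  => ( x + ( y * 3 ) ) <= 1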